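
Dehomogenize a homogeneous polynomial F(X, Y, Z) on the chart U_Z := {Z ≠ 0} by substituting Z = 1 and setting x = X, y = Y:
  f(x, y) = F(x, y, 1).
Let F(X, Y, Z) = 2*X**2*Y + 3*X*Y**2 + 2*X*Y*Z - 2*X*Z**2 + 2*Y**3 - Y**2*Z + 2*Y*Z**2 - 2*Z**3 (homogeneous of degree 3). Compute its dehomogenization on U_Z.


f(x, y) = 2*x**2*y + 3*x*y**2 + 2*x*y - 2*x + 2*y**3 - y**2 + 2*y - 2

On U_Z we set Z = 1. Each monomial c·X^i·Y^j·Z^k in F becomes c·x^i·y^j·1^k = c·x^i·y^j.
Substituting Z = 1: F(X, Y, 1) = 2*x**2*y + 3*x*y**2 + 2*x*y - 2*x + 2*y**3 - y**2 + 2*y - 2.
Note: deg(f) ≤ deg(F) = 3; strict inequality happens when F is divisible by Z (lost terms).


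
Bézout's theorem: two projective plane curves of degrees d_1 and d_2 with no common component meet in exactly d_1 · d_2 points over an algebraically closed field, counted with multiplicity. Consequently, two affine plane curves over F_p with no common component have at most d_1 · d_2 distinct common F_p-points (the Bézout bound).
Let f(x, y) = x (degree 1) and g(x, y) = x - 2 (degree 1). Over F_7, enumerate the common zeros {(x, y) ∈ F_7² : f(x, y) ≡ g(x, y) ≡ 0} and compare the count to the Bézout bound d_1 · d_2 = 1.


Common zeros: ∅; count = 0; Bézout bound = 1.

deg(f) = 1, deg(g) = 1, so Bézout bound = 1.
Scan x ∈ F_7. For each x, list the y ∈ F_7 with f(x, y) ≡ 0 and those with g(x, y) ≡ 0 (mod 7); the common zeros in that column are the intersection.
  x = 0: f ≡ 0 at y ∈ {0, 1, 2, 3, 4, 5, 6}; g ≡ 0 at y ∈ ∅; common: ∅.
  x = 1: f ≡ 0 at y ∈ ∅; g ≡ 0 at y ∈ ∅; common: ∅.
  x = 2: f ≡ 0 at y ∈ ∅; g ≡ 0 at y ∈ {0, 1, 2, 3, 4, 5, 6}; common: ∅.
  x = 3: f ≡ 0 at y ∈ ∅; g ≡ 0 at y ∈ ∅; common: ∅.
  x = 4: f ≡ 0 at y ∈ ∅; g ≡ 0 at y ∈ ∅; common: ∅.
  x = 5: f ≡ 0 at y ∈ ∅; g ≡ 0 at y ∈ ∅; common: ∅.
  x = 6: f ≡ 0 at y ∈ ∅; g ≡ 0 at y ∈ ∅; common: ∅.
Collecting: common zeros = ∅, so the count is 0.
Comparison with the Bézout bound: 0 ≤ 1 = deg(f)·deg(g), as expected for curves with no common component (the affine F_7-count falls short of the bound because intersections may lie at infinity, over extension fields, or carry multiplicity).


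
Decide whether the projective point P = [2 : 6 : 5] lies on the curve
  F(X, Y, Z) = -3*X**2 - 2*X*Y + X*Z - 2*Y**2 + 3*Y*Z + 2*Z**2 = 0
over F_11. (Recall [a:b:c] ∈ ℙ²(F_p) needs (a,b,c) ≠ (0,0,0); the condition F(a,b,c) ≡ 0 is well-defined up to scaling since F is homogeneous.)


F(2,6,5) ≡ 9 (mod 11); P is NOT on the curve.

Evaluate F(2, 6, 5) term-by-term (mod 11).
  -3*X**2 ↦ -3·4·1·1 = -12
  -2*X*Y ↦ -2·2·6·1 = -24
  X*Z ↦ 1·2·1·5 = 10
  -2*Y**2 ↦ -2·1·36·1 = -72
  3*Y*Z ↦ 3·1·6·5 = 90
  2*Z**2 ↦ 2·1·1·25 = 50
Sum: F(2, 6, 5) = (-12) + (-24) + (10) + (-72) + (90) + (50) = 42.
Reducing mod 11: 42 ≡ 9 (mod 11).
Since F(a, b, c) ≡ 9 ≠ 0 (mod 11), P does NOT lie on the curve.


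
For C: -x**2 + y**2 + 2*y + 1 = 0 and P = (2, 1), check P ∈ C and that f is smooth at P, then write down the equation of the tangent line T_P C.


Tangent line at P: -4*x + 4*y + 4 = 0.

Step 1: f(2, 1) = 0, so P lies on C.
Step 2: partial derivatives
  f_x(x, y) = -2*x, f_y(x, y) = 2*y + 2.
  f_x(P) = -4, f_y(P) = 4 (gradient nonzero, so P is smooth).
Step 3: tangent line at P: -4·(x − 2) + 4·(y − 1) = 0.
Expanding: -4*x + 4*y + 4 = 0.


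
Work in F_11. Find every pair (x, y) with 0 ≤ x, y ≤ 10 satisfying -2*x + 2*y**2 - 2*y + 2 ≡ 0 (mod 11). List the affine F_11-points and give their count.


Affine F_11-points: {(1, 0), (1, 1), (2, 4), (2, 8), (3, 2), (3, 10), (7, 3), (7, 9), (9, 6), (10, 5), (10, 7)}; count = 11.

For each of the 121 pairs (x, y) ∈ F_11², evaluate f(x, y) mod 11. Record the zeros.
  x = 0: [0↦2, 1↦2, 2↦6, 3↦3, 4↦4, 5↦9, 6↦7, 7↦9, 8↦4, 9↦3, 10↦6]  zeros at y ∈ ∅
  x = 1: [0↦0, 1↦0, 2↦4, 3↦1, 4↦2, 5↦7, 6↦5, 7↦7, 8↦2, 9↦1, 10↦4]  zeros at y ∈ {0, 1}
  x = 2: [0↦9, 1↦9, 2↦2, 3↦10, 4↦0, 5↦5, 6↦3, 7↦5, 8↦0, 9↦10, 10↦2]  zeros at y ∈ {4, 8}
  x = 3: [0↦7, 1↦7, 2↦0, 3↦8, 4↦9, 5↦3, 6↦1, 7↦3, 8↦9, 9↦8, 10↦0]  zeros at y ∈ {2, 10}
  x = 4: [0↦5, 1↦5, 2↦9, 3↦6, 4↦7, 5↦1, 6↦10, 7↦1, 8↦7, 9↦6, 10↦9]  zeros at y ∈ ∅
  x = 5: [0↦3, 1↦3, 2↦7, 3↦4, 4↦5, 5↦10, 6↦8, 7↦10, 8↦5, 9↦4, 10↦7]  zeros at y ∈ ∅
  x = 6: [0↦1, 1↦1, 2↦5, 3↦2, 4↦3, 5↦8, 6↦6, 7↦8, 8↦3, 9↦2, 10↦5]  zeros at y ∈ ∅
  x = 7: [0↦10, 1↦10, 2↦3, 3↦0, 4↦1, 5↦6, 6↦4, 7↦6, 8↦1, 9↦0, 10↦3]  zeros at y ∈ {3, 9}
  x = 8: [0↦8, 1↦8, 2↦1, 3↦9, 4↦10, 5↦4, 6↦2, 7↦4, 8↦10, 9↦9, 10↦1]  zeros at y ∈ ∅
  x = 9: [0↦6, 1↦6, 2↦10, 3↦7, 4↦8, 5↦2, 6↦0, 7↦2, 8↦8, 9↦7, 10↦10]  zeros at y ∈ {6}
  x = 10: [0↦4, 1↦4, 2↦8, 3↦5, 4↦6, 5↦0, 6↦9, 7↦0, 8↦6, 9↦5, 10↦8]  zeros at y ∈ {5, 7}
Collecting zeros: affine points = {(1, 0), (1, 1), (2, 4), (2, 8), (3, 2), (3, 10), (7, 3), (7, 9), (9, 6), (10, 5), (10, 7)}.
Total count |C(F_11)_aff| = 11.


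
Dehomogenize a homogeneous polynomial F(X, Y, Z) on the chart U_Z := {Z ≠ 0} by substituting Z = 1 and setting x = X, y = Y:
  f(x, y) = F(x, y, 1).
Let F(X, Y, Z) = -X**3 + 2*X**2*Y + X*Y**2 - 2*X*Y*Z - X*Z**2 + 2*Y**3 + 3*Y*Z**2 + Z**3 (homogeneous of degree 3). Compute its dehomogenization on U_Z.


f(x, y) = -x**3 + 2*x**2*y + x*y**2 - 2*x*y - x + 2*y**3 + 3*y + 1

On U_Z we set Z = 1. Each monomial c·X^i·Y^j·Z^k in F becomes c·x^i·y^j·1^k = c·x^i·y^j.
Substituting Z = 1: F(X, Y, 1) = -x**3 + 2*x**2*y + x*y**2 - 2*x*y - x + 2*y**3 + 3*y + 1.
Note: deg(f) ≤ deg(F) = 3; strict inequality happens when F is divisible by Z (lost terms).


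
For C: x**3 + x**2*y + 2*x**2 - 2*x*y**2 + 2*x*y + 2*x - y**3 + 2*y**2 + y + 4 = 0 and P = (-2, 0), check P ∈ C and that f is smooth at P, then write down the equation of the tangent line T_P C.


Tangent line at P: 6*x + y + 12 = 0.

Step 1: f(-2, 0) = 0, so P lies on C.
Step 2: partial derivatives
  f_x(x, y) = 3*x**2 + 2*x*y + 4*x - 2*y**2 + 2*y + 2, f_y(x, y) = x**2 - 4*x*y + 2*x - 3*y**2 + 4*y + 1.
  f_x(P) = 6, f_y(P) = 1 (gradient nonzero, so P is smooth).
Step 3: tangent line at P: 6·(x − -2) + 1·(y − 0) = 0.
Expanding: 6*x + y + 12 = 0.


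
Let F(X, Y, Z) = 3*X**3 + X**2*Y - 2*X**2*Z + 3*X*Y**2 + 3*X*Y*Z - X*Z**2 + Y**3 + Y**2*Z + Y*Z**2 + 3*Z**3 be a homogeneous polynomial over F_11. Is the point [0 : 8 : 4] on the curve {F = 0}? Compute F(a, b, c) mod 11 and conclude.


F(0,8,4) ≡ 10 (mod 11); P is NOT on the curve.

Evaluate F(0, 8, 4) term-by-term (mod 11).
  3*X**3 ↦ 3·0·1·1 = 0
  X**2*Y ↦ 1·0·8·1 = 0
  -2*X**2*Z ↦ -2·0·1·4 = 0
  3*X*Y**2 ↦ 3·0·64·1 = 0
  3*X*Y*Z ↦ 3·0·8·4 = 0
  -X*Z**2 ↦ -1·0·1·16 = 0
  Y**3 ↦ 1·1·512·1 = 512
  Y**2*Z ↦ 1·1·64·4 = 256
  Y*Z**2 ↦ 1·1·8·16 = 128
  3*Z**3 ↦ 3·1·1·64 = 192
Sum: F(0, 8, 4) = (0) + (0) + (0) + (0) + (0) + (0) + (512) + (256) + (128) + (192) = 1088.
Reducing mod 11: 1088 ≡ 10 (mod 11).
Since F(a, b, c) ≡ 10 ≠ 0 (mod 11), P does NOT lie on the curve.


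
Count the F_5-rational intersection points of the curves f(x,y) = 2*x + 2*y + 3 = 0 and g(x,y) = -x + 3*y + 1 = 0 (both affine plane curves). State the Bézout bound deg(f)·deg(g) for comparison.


Common zeros: {(1, 0)}; count = 1; Bézout bound = 1.

deg(f) = 1, deg(g) = 1, so Bézout bound = 1.
Scan x ∈ F_5. For each x, list the y ∈ F_5 with f(x, y) ≡ 0 and those with g(x, y) ≡ 0 (mod 5); the common zeros in that column are the intersection.
  x = 0: f ≡ 0 at y ∈ {1}; g ≡ 0 at y ∈ {3}; common: ∅.
  x = 1: f ≡ 0 at y ∈ {0}; g ≡ 0 at y ∈ {0}; common: {0}.
  x = 2: f ≡ 0 at y ∈ {4}; g ≡ 0 at y ∈ {2}; common: ∅.
  x = 3: f ≡ 0 at y ∈ {3}; g ≡ 0 at y ∈ {4}; common: ∅.
  x = 4: f ≡ 0 at y ∈ {2}; g ≡ 0 at y ∈ {1}; common: ∅.
Collecting: common zeros = {(1, 0)}, so the count is 1.
Comparison with the Bézout bound: 1 ≤ 1 = deg(f)·deg(g), as expected for curves with no common component (the bound is attained).


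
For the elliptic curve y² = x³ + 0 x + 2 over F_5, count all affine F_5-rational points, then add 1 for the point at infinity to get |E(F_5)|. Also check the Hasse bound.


Affine points = {(2, 0), (3, 2), (3, 3), (4, 1), (4, 4)}; affine count = 5; |E(F_5)| = 6.

Discriminant check: Δ ∝ 4a³ + 27b² = 4·0³ + 27·2² = 4·0 + 27·4 ≡ 3 (mod 5). Nonzero ⇒ E is nonsingular.
For each x ∈ F_5, compute rhs = x³ + 0·x + 2 mod 5, then count y ∈ F_5 with y² ≡ rhs.
  x = 0: rhs = 2, matching y values: none (0 points).
  x = 1: rhs = 3, matching y values: none (0 points).
  x = 2: rhs = 0, matching y values: 0 (1 points).
  x = 3: rhs = 4, matching y values: 2, 3 (2 points).
  x = 4: rhs = 1, matching y values: 1, 4 (2 points).
Total affine count: 5.
Full point count |E(F_5)| = 5 + 1 = 6.
Hasse bound: |6 − (5+1)| = |0| = 0 ≤ 2√5 ≈ 4.4721 ✓.


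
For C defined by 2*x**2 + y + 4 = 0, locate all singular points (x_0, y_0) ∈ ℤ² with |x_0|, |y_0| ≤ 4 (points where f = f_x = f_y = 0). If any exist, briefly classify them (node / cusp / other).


No singular points in the scanned grid; C is smooth there.

Compute partial derivatives:
  f_x = 4*x.
  f_y = 1.
f_y = 1 is a nonzero constant, so f_y never vanishes: no point (x, y) can satisfy f = f_x = f_y = 0. In particular no (x, y) ∈ {−4, ..., 4}² is singular; the curve is smooth.


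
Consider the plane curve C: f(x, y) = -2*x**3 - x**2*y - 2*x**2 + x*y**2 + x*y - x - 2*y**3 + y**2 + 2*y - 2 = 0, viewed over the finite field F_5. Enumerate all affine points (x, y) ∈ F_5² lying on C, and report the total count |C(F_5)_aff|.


Affine F_5-points: {(0, 2), (1, 1), (1, 4), (2, 3), (3, 2), (4, 3)}; count = 6.

For each of the 25 pairs (x, y) ∈ F_5², evaluate f(x, y) mod 5. Record the zeros.
  x = 0: [0↦3, 1↦4, 2↦0, 3↦4, 4↦4]  zeros at y ∈ {2}
  x = 1: [0↦3, 1↦0, 2↦4, 3↦3, 4↦0]  zeros at y ∈ {1, 4}
  x = 2: [0↦2, 1↦3, 2↦3, 3↦0, 4↦2]  zeros at y ∈ {3}
  x = 3: [0↦3, 1↦1, 2↦0, 3↦3, 4↦3]  zeros at y ∈ {2}
  x = 4: [0↦4, 1↦2, 2↦3, 3↦0, 4↦1]  zeros at y ∈ {3}
Collecting zeros: affine points = {(0, 2), (1, 1), (1, 4), (2, 3), (3, 2), (4, 3)}.
Total count |C(F_5)_aff| = 6.


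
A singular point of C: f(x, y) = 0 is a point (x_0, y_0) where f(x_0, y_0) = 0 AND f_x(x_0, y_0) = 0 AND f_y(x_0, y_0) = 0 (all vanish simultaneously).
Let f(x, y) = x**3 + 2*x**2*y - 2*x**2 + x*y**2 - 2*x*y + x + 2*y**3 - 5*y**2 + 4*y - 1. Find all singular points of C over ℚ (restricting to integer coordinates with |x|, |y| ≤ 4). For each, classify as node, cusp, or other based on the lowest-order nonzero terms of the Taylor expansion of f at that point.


Singular points: {(0, 1)}; classification: cusp.

Compute partial derivatives:
  f_x = 3*x**2 + 4*x*y - 4*x + y**2 - 2*y + 1.
  f_y = 2*x**2 + 2*x*y - 2*x + 6*y**2 - 10*y + 4.
Scan x_0 ∈ {−4, ..., 4}. For each x_0, f_y(x_0, y) is a polynomial in y; find its integer roots y ∈ {−4, ..., 4}, then test f_x and f at those candidates.
  x = -4: f_y(-4, y) = 6*y**2 - 18*y + 44; no integer root y with |y| ≤ 4.
  x = -3: f_y(-3, y) = 6*y**2 - 16*y + 28; no integer root y with |y| ≤ 4.
  x = -2: f_y(-2, y) = 6*y**2 - 14*y + 16; no integer root y with |y| ≤ 4.
  x = -1: f_y(-1, y) = 6*y**2 - 12*y + 8; no integer root y with |y| ≤ 4.
  x = 0: f_y(0, y) = 6*y**2 - 10*y + 4; vanishes at y ∈ {1}. (0, 1): f_x = 0, f = 0 — SINGULAR.
  x = 1: f_y(1, y) = 6*y**2 - 8*y + 4; no integer root y with |y| ≤ 4.
  x = 2: f_y(2, y) = 6*y**2 - 6*y + 8; no integer root y with |y| ≤ 4.
  x = 3: f_y(3, y) = 6*y**2 - 4*y + 16; no integer root y with |y| ≤ 4.
  x = 4: f_y(4, y) = 6*y**2 - 2*y + 28; no integer root y with |y| ≤ 4.
Only singular point on the grid: (0, 1).
Classify: substitute x = 0 + u, y = 1 + v and expand: f = u**3 + 2*u**2*v + u*v**2 + 2*v**3 + v**2.
No constant or linear terms (consistent with a singular point). Quadratic part: v**2. Cubic part: u**3 + 2*u**2*v + u*v**2 + 2*v**3.
The quadratic part v**2 is a perfect square, so there is a single (double) tangent line v = 0, i.e. y = 1. Restricting the cubic part to that line (v = 0) leaves u**3 ≠ 0, so f is not divisible by v and the branch is v² ≈ -u**3 to lowest order — this is a cusp.
Classification: cusp.


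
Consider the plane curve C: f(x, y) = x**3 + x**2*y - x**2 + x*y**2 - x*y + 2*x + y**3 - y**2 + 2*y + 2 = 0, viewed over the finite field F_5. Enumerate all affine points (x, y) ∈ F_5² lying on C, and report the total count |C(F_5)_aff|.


Affine F_5-points: {(0, 2), (2, 0), (2, 2), (3, 3)}; count = 4.

For each of the 25 pairs (x, y) ∈ F_5², evaluate f(x, y) mod 5. Record the zeros.
  x = 0: [0↦2, 1↦4, 2↦0, 3↦1, 4↦3]  zeros at y ∈ {2}
  x = 1: [0↦4, 1↦2, 2↦1, 3↦2, 4↦1]  zeros at y ∈ ∅
  x = 2: [0↦0, 1↦1, 2↦0, 3↦3, 4↦1]  zeros at y ∈ {0, 2}
  x = 3: [0↦1, 1↦2, 2↦3, 3↦0, 4↦4]  zeros at y ∈ {3}
  x = 4: [0↦3, 1↦1, 2↦1, 3↦4, 4↦1]  zeros at y ∈ ∅
Collecting zeros: affine points = {(0, 2), (2, 0), (2, 2), (3, 3)}.
Total count |C(F_5)_aff| = 4.


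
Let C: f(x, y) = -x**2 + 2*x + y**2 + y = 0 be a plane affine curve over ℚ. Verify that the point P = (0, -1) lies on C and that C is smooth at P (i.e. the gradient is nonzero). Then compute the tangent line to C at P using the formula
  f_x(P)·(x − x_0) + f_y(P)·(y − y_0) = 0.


Tangent line at P: 2*x - y - 1 = 0.

Step 1: f(0, -1) = 0, so P lies on C.
Step 2: partial derivatives
  f_x(x, y) = 2 - 2*x, f_y(x, y) = 2*y + 1.
  f_x(P) = 2, f_y(P) = -1 (gradient nonzero, so P is smooth).
Step 3: tangent line at P: 2·(x − 0) + -1·(y − -1) = 0.
Expanding: 2*x - y - 1 = 0.


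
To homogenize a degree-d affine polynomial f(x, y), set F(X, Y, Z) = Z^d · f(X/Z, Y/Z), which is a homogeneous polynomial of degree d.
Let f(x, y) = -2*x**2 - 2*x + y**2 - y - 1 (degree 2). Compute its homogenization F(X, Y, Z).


F(X, Y, Z) = -2*X**2 - 2*X*Z + Y**2 - Y*Z - Z**2

deg(f) = 2.
Substitute x = X/Z, y = Y/Z into f, then multiply by Z^2.
  monomial -2·x^2·y^0 ↦ -2·X^2·Y^0·Z^0.
  monomial -2·x^1·y^0 ↦ -2·X^1·Y^0·Z^1.
  monomial 1·x^0·y^2 ↦ 1·X^0·Y^2·Z^0.
  monomial -1·x^0·y^1 ↦ -1·X^0·Y^1·Z^1.
  monomial -1·x^0·y^0 ↦ -1·X^0·Y^0·Z^2.
Collecting: F(X, Y, Z) = -2*X**2 - 2*X*Z + Y**2 - Y*Z - Z**2.


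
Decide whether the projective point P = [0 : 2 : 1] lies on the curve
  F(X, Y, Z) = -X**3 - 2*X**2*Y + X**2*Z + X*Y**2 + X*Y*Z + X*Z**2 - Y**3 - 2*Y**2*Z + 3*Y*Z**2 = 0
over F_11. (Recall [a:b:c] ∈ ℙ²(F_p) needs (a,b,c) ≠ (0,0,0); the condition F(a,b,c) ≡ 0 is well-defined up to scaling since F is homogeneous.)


F(0,2,1) ≡ 1 (mod 11); P is NOT on the curve.

Evaluate F(0, 2, 1) term-by-term (mod 11).
  -X**3 ↦ -1·0·1·1 = 0
  -2*X**2*Y ↦ -2·0·2·1 = 0
  X**2*Z ↦ 1·0·1·1 = 0
  X*Y**2 ↦ 1·0·4·1 = 0
  X*Y*Z ↦ 1·0·2·1 = 0
  X*Z**2 ↦ 1·0·1·1 = 0
  -Y**3 ↦ -1·1·8·1 = -8
  -2*Y**2*Z ↦ -2·1·4·1 = -8
  3*Y*Z**2 ↦ 3·1·2·1 = 6
Sum: F(0, 2, 1) = (0) + (0) + (0) + (0) + (0) + (0) + (-8) + (-8) + (6) = -10.
Reducing mod 11: -10 ≡ 1 (mod 11).
Since F(a, b, c) ≡ 1 ≠ 0 (mod 11), P does NOT lie on the curve.


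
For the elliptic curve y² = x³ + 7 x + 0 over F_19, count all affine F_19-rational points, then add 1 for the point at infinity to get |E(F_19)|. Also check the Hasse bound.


Affine points = {(0, 0), (4, 4), (4, 15), (6, 7), (6, 12), (8, 6), (8, 13), (10, 5), (10, 14), (12, 8), (12, 11), (14, 7), (14, 12), (16, 3), (16, 16), (17, 4), (17, 15), (18, 7), (18, 12)}; affine count = 19; |E(F_19)| = 20.

Discriminant check: Δ ∝ 4a³ + 27b² = 4·7³ + 27·0² = 4·343 + 27·0 ≡ 4 (mod 19). Nonzero ⇒ E is nonsingular.
For each x ∈ F_19, compute rhs = x³ + 7·x + 0 mod 19, then count y ∈ F_19 with y² ≡ rhs.
  x = 0: rhs = 0, matching y values: 0 (1 points).
  x = 1: rhs = 8, matching y values: none (0 points).
  x = 2: rhs = 3, matching y values: none (0 points).
  x = 3: rhs = 10, matching y values: none (0 points).
  x = 4: rhs = 16, matching y values: 4, 15 (2 points).
  x = 5: rhs = 8, matching y values: none (0 points).
  x = 6: rhs = 11, matching y values: 7, 12 (2 points).
  x = 7: rhs = 12, matching y values: none (0 points).
  x = 8: rhs = 17, matching y values: 6, 13 (2 points).
  x = 9: rhs = 13, matching y values: none (0 points).
  x = 10: rhs = 6, matching y values: 5, 14 (2 points).
  x = 11: rhs = 2, matching y values: none (0 points).
  x = 12: rhs = 7, matching y values: 8, 11 (2 points).
  x = 13: rhs = 8, matching y values: none (0 points).
  x = 14: rhs = 11, matching y values: 7, 12 (2 points).
  x = 15: rhs = 3, matching y values: none (0 points).
  x = 16: rhs = 9, matching y values: 3, 16 (2 points).
  x = 17: rhs = 16, matching y values: 4, 15 (2 points).
  x = 18: rhs = 11, matching y values: 7, 12 (2 points).
Total affine count: 19.
Full point count |E(F_19)| = 19 + 1 = 20.
Hasse bound: |20 − (19+1)| = |0| = 0 ≤ 2√19 ≈ 8.7178 ✓.


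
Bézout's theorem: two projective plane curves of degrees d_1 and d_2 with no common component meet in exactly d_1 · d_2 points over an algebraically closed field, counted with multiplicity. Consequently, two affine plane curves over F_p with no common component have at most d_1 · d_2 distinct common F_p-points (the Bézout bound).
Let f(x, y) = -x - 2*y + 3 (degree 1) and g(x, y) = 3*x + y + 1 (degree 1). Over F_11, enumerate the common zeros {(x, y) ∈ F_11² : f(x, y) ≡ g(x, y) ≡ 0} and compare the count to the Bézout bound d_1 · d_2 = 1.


Common zeros: {(10, 2)}; count = 1; Bézout bound = 1.

deg(f) = 1, deg(g) = 1, so Bézout bound = 1.
Scan x ∈ F_11. For each x, list the y ∈ F_11 with f(x, y) ≡ 0 and those with g(x, y) ≡ 0 (mod 11); the common zeros in that column are the intersection.
  x = 0: f ≡ 0 at y ∈ {7}; g ≡ 0 at y ∈ {10}; common: ∅.
  x = 1: f ≡ 0 at y ∈ {1}; g ≡ 0 at y ∈ {7}; common: ∅.
  x = 2: f ≡ 0 at y ∈ {6}; g ≡ 0 at y ∈ {4}; common: ∅.
  x = 3: f ≡ 0 at y ∈ {0}; g ≡ 0 at y ∈ {1}; common: ∅.
  x = 4: f ≡ 0 at y ∈ {5}; g ≡ 0 at y ∈ {9}; common: ∅.
  x = 5: f ≡ 0 at y ∈ {10}; g ≡ 0 at y ∈ {6}; common: ∅.
  x = 6: f ≡ 0 at y ∈ {4}; g ≡ 0 at y ∈ {3}; common: ∅.
  x = 7: f ≡ 0 at y ∈ {9}; g ≡ 0 at y ∈ {0}; common: ∅.
  x = 8: f ≡ 0 at y ∈ {3}; g ≡ 0 at y ∈ {8}; common: ∅.
  x = 9: f ≡ 0 at y ∈ {8}; g ≡ 0 at y ∈ {5}; common: ∅.
  x = 10: f ≡ 0 at y ∈ {2}; g ≡ 0 at y ∈ {2}; common: {2}.
Collecting: common zeros = {(10, 2)}, so the count is 1.
Comparison with the Bézout bound: 1 ≤ 1 = deg(f)·deg(g), as expected for curves with no common component (the bound is attained).


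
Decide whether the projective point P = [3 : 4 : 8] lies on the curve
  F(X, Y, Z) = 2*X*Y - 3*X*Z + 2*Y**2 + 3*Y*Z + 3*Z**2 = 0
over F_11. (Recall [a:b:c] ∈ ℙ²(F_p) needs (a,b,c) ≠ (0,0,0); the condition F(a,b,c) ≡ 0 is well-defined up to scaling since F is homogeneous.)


F(3,4,8) ≡ 8 (mod 11); P is NOT on the curve.

Evaluate F(3, 4, 8) term-by-term (mod 11).
  2*X*Y ↦ 2·3·4·1 = 24
  -3*X*Z ↦ -3·3·1·8 = -72
  2*Y**2 ↦ 2·1·16·1 = 32
  3*Y*Z ↦ 3·1·4·8 = 96
  3*Z**2 ↦ 3·1·1·64 = 192
Sum: F(3, 4, 8) = (24) + (-72) + (32) + (96) + (192) = 272.
Reducing mod 11: 272 ≡ 8 (mod 11).
Since F(a, b, c) ≡ 8 ≠ 0 (mod 11), P does NOT lie on the curve.


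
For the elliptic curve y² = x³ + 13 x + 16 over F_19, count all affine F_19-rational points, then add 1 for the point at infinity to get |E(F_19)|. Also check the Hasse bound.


Affine points = {(0, 4), (0, 15), (1, 7), (1, 12), (3, 5), (3, 14), (5, 4), (5, 15), (6, 5), (6, 14), (8, 9), (8, 10), (9, 8), (9, 11), (10, 5), (10, 14), (12, 0), (13, 8), (13, 11), (14, 4), (14, 15), (16, 8), (16, 11), (17, 1), (17, 18)}; affine count = 25; |E(F_19)| = 26.

Discriminant check: Δ ∝ 4a³ + 27b² = 4·13³ + 27·16² = 4·2197 + 27·256 ≡ 6 (mod 19). Nonzero ⇒ E is nonsingular.
For each x ∈ F_19, compute rhs = x³ + 13·x + 16 mod 19, then count y ∈ F_19 with y² ≡ rhs.
  x = 0: rhs = 16, matching y values: 4, 15 (2 points).
  x = 1: rhs = 11, matching y values: 7, 12 (2 points).
  x = 2: rhs = 12, matching y values: none (0 points).
  x = 3: rhs = 6, matching y values: 5, 14 (2 points).
  x = 4: rhs = 18, matching y values: none (0 points).
  x = 5: rhs = 16, matching y values: 4, 15 (2 points).
  x = 6: rhs = 6, matching y values: 5, 14 (2 points).
  x = 7: rhs = 13, matching y values: none (0 points).
  x = 8: rhs = 5, matching y values: 9, 10 (2 points).
  x = 9: rhs = 7, matching y values: 8, 11 (2 points).
  x = 10: rhs = 6, matching y values: 5, 14 (2 points).
  x = 11: rhs = 8, matching y values: none (0 points).
  x = 12: rhs = 0, matching y values: 0 (1 points).
  x = 13: rhs = 7, matching y values: 8, 11 (2 points).
  x = 14: rhs = 16, matching y values: 4, 15 (2 points).
  x = 15: rhs = 14, matching y values: none (0 points).
  x = 16: rhs = 7, matching y values: 8, 11 (2 points).
  x = 17: rhs = 1, matching y values: 1, 18 (2 points).
  x = 18: rhs = 2, matching y values: none (0 points).
Total affine count: 25.
Full point count |E(F_19)| = 25 + 1 = 26.
Hasse bound: |26 − (19+1)| = |6| = 6 ≤ 2√19 ≈ 8.7178 ✓.


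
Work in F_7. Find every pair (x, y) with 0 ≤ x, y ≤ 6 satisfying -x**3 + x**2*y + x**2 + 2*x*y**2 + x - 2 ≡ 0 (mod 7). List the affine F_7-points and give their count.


Affine F_7-points: {(1, 4), (1, 6), (5, 2), (5, 6), (6, 2)}; count = 5.

For each of the 49 pairs (x, y) ∈ F_7², evaluate f(x, y) mod 7. Record the zeros.
  x = 0: [0↦5, 1↦5, 2↦5, 3↦5, 4↦5, 5↦5, 6↦5]  zeros at y ∈ ∅
  x = 1: [0↦6, 1↦2, 2↦2, 3↦6, 4↦0, 5↦5, 6↦0]  zeros at y ∈ {4, 6}
  x = 2: [0↦3, 1↦4, 2↦6, 3↦2, 4↦6, 5↦4, 6↦3]  zeros at y ∈ ∅
  x = 3: [0↦4, 1↦5, 2↦4, 3↦1, 4↦3, 5↦3, 6↦1]  zeros at y ∈ ∅
  x = 4: [0↦3, 1↦6, 2↦4, 3↦4, 4↦6, 5↦3, 6↦2]  zeros at y ∈ ∅
  x = 5: [0↦1, 1↦1, 2↦0, 3↦5, 4↦2, 5↦5, 6↦0]  zeros at y ∈ {2, 6}
  x = 6: [0↦6, 1↦5, 2↦0, 3↦5, 4↦6, 5↦3, 6↦3]  zeros at y ∈ {2}
Collecting zeros: affine points = {(1, 4), (1, 6), (5, 2), (5, 6), (6, 2)}.
Total count |C(F_7)_aff| = 5.


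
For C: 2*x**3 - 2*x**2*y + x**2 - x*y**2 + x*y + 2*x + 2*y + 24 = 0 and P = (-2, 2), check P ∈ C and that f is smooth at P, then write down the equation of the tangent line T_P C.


Tangent line at P: 36*x + 72 = 0.

Step 1: f(-2, 2) = 0, so P lies on C.
Step 2: partial derivatives
  f_x(x, y) = 6*x**2 - 4*x*y + 2*x - y**2 + y + 2, f_y(x, y) = -2*x**2 - 2*x*y + x + 2.
  f_x(P) = 36, f_y(P) = 0 (gradient nonzero, so P is smooth).
Step 3: tangent line at P: 36·(x − -2) + 0·(y − 2) = 0.
Expanding: 36*x + 72 = 0.


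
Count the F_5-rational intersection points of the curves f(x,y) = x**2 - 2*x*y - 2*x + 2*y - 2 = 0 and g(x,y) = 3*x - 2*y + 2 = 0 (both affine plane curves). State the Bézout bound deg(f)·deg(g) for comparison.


Common zeros: {(0, 1), (2, 4)}; count = 2; Bézout bound = 2.

deg(f) = 2, deg(g) = 1, so Bézout bound = 2.
Scan x ∈ F_5. For each x, list the y ∈ F_5 with f(x, y) ≡ 0 and those with g(x, y) ≡ 0 (mod 5); the common zeros in that column are the intersection.
  x = 0: f ≡ 0 at y ∈ {1}; g ≡ 0 at y ∈ {1}; common: {1}.
  x = 1: f ≡ 0 at y ∈ ∅; g ≡ 0 at y ∈ {0}; common: ∅.
  x = 2: f ≡ 0 at y ∈ {4}; g ≡ 0 at y ∈ {4}; common: {4}.
  x = 3: f ≡ 0 at y ∈ {4}; g ≡ 0 at y ∈ {3}; common: ∅.
  x = 4: f ≡ 0 at y ∈ {1}; g ≡ 0 at y ∈ {2}; common: ∅.
Collecting: common zeros = {(0, 1), (2, 4)}, so the count is 2.
Comparison with the Bézout bound: 2 ≤ 2 = deg(f)·deg(g), as expected for curves with no common component (the bound is attained).


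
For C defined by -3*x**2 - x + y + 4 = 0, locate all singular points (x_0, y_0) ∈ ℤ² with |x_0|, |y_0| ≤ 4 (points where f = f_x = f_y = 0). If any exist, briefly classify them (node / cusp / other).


No singular points in the scanned grid; C is smooth there.

Compute partial derivatives:
  f_x = -6*x - 1.
  f_y = 1.
f_y = 1 is a nonzero constant, so f_y never vanishes: no point (x, y) can satisfy f = f_x = f_y = 0. In particular no (x, y) ∈ {−4, ..., 4}² is singular; the curve is smooth.


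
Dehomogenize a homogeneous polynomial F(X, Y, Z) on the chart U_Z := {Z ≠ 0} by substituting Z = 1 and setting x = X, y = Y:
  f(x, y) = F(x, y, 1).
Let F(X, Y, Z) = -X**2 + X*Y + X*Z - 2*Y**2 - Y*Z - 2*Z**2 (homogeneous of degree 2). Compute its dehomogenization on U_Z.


f(x, y) = -x**2 + x*y + x - 2*y**2 - y - 2

On U_Z we set Z = 1. Each monomial c·X^i·Y^j·Z^k in F becomes c·x^i·y^j·1^k = c·x^i·y^j.
Substituting Z = 1: F(X, Y, 1) = -x**2 + x*y + x - 2*y**2 - y - 2.
Note: deg(f) ≤ deg(F) = 2; strict inequality happens when F is divisible by Z (lost terms).


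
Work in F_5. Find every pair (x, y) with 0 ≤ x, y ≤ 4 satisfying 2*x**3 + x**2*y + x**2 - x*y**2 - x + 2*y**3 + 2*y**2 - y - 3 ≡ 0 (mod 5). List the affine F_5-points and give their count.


Affine F_5-points: {(0, 1), (2, 0), (2, 1), (2, 4), (3, 2), (4, 2)}; count = 6.

For each of the 25 pairs (x, y) ∈ F_5², evaluate f(x, y) mod 5. Record the zeros.
  x = 0: [0↦2, 1↦0, 2↦4, 3↦1, 4↦3]  zeros at y ∈ {1}
  x = 1: [0↦4, 1↦2, 2↦4, 3↦2, 4↦3]  zeros at y ∈ ∅
  x = 2: [0↦0, 1↦0, 2↦2, 3↦3, 4↦0]  zeros at y ∈ {0, 1, 4}
  x = 3: [0↦2, 1↦1, 2↦0, 3↦1, 4↦1]  zeros at y ∈ {2}
  x = 4: [0↦2, 1↦2, 2↦0, 3↦3, 4↦3]  zeros at y ∈ {2}
Collecting zeros: affine points = {(0, 1), (2, 0), (2, 1), (2, 4), (3, 2), (4, 2)}.
Total count |C(F_5)_aff| = 6.


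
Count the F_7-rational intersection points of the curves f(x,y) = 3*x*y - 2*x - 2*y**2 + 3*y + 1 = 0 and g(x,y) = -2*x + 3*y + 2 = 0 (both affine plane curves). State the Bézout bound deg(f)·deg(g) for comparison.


Common zeros: ∅; count = 0; Bézout bound = 2.

deg(f) = 2, deg(g) = 1, so Bézout bound = 2.
Scan x ∈ F_7. For each x, list the y ∈ F_7 with f(x, y) ≡ 0 and those with g(x, y) ≡ 0 (mod 7); the common zeros in that column are the intersection.
  x = 0: f ≡ 0 at y ∈ ∅; g ≡ 0 at y ∈ {4}; common: ∅.
  x = 1: f ≡ 0 at y ∈ {5}; g ≡ 0 at y ∈ {0}; common: ∅.
  x = 2: f ≡ 0 at y ∈ {2, 6}; g ≡ 0 at y ∈ {3}; common: ∅.
  x = 3: f ≡ 0 at y ∈ ∅; g ≡ 0 at y ∈ {6}; common: ∅.
  x = 4: f ≡ 0 at y ∈ {0, 4}; g ≡ 0 at y ∈ {2}; common: ∅.
  x = 5: f ≡ 0 at y ∈ {1}; g ≡ 0 at y ∈ {5}; common: ∅.
  x = 6: f ≡ 0 at y ∈ ∅; g ≡ 0 at y ∈ {1}; common: ∅.
Collecting: common zeros = ∅, so the count is 0.
Comparison with the Bézout bound: 0 ≤ 2 = deg(f)·deg(g), as expected for curves with no common component (the affine F_7-count falls short of the bound because intersections may lie at infinity, over extension fields, or carry multiplicity).


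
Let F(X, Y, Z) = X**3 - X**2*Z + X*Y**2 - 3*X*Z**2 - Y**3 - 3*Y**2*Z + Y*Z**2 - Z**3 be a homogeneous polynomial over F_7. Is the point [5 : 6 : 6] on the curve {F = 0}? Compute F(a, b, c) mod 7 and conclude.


F(5,6,6) ≡ 4 (mod 7); P is NOT on the curve.

Evaluate F(5, 6, 6) term-by-term (mod 7).
  X**3 ↦ 1·125·1·1 = 125
  -X**2*Z ↦ -1·25·1·6 = -150
  X*Y**2 ↦ 1·5·36·1 = 180
  -3*X*Z**2 ↦ -3·5·1·36 = -540
  -Y**3 ↦ -1·1·216·1 = -216
  -3*Y**2*Z ↦ -3·1·36·6 = -648
  Y*Z**2 ↦ 1·1·6·36 = 216
  -Z**3 ↦ -1·1·1·216 = -216
Sum: F(5, 6, 6) = (125) + (-150) + (180) + (-540) + (-216) + (-648) + (216) + (-216) = -1249.
Reducing mod 7: -1249 ≡ 4 (mod 7).
Since F(a, b, c) ≡ 4 ≠ 0 (mod 7), P does NOT lie on the curve.


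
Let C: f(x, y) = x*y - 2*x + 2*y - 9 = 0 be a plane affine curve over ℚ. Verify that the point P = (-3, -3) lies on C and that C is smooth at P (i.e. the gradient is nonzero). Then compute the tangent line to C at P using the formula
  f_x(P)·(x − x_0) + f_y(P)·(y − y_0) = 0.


Tangent line at P: -5*x - y - 18 = 0.

Step 1: f(-3, -3) = 0, so P lies on C.
Step 2: partial derivatives
  f_x(x, y) = y - 2, f_y(x, y) = x + 2.
  f_x(P) = -5, f_y(P) = -1 (gradient nonzero, so P is smooth).
Step 3: tangent line at P: -5·(x − -3) + -1·(y − -3) = 0.
Expanding: -5*x - y - 18 = 0.


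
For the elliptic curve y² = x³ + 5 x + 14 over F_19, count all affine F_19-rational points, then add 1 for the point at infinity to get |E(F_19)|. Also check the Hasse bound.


Affine points = {(1, 1), (1, 18), (9, 3), (9, 16), (10, 0), (12, 4), (12, 15), (14, 4), (14, 15), (15, 5), (15, 14)}; affine count = 11; |E(F_19)| = 12.

Discriminant check: Δ ∝ 4a³ + 27b² = 4·5³ + 27·14² = 4·125 + 27·196 ≡ 16 (mod 19). Nonzero ⇒ E is nonsingular.
For each x ∈ F_19, compute rhs = x³ + 5·x + 14 mod 19, then count y ∈ F_19 with y² ≡ rhs.
  x = 0: rhs = 14, matching y values: none (0 points).
  x = 1: rhs = 1, matching y values: 1, 18 (2 points).
  x = 2: rhs = 13, matching y values: none (0 points).
  x = 3: rhs = 18, matching y values: none (0 points).
  x = 4: rhs = 3, matching y values: none (0 points).
  x = 5: rhs = 12, matching y values: none (0 points).
  x = 6: rhs = 13, matching y values: none (0 points).
  x = 7: rhs = 12, matching y values: none (0 points).
  x = 8: rhs = 15, matching y values: none (0 points).
  x = 9: rhs = 9, matching y values: 3, 16 (2 points).
  x = 10: rhs = 0, matching y values: 0 (1 points).
  x = 11: rhs = 13, matching y values: none (0 points).
  x = 12: rhs = 16, matching y values: 4, 15 (2 points).
  x = 13: rhs = 15, matching y values: none (0 points).
  x = 14: rhs = 16, matching y values: 4, 15 (2 points).
  x = 15: rhs = 6, matching y values: 5, 14 (2 points).
  x = 16: rhs = 10, matching y values: none (0 points).
  x = 17: rhs = 15, matching y values: none (0 points).
  x = 18: rhs = 8, matching y values: none (0 points).
Total affine count: 11.
Full point count |E(F_19)| = 11 + 1 = 12.
Hasse bound: |12 − (19+1)| = |-8| = 8 ≤ 2√19 ≈ 8.7178 ✓.


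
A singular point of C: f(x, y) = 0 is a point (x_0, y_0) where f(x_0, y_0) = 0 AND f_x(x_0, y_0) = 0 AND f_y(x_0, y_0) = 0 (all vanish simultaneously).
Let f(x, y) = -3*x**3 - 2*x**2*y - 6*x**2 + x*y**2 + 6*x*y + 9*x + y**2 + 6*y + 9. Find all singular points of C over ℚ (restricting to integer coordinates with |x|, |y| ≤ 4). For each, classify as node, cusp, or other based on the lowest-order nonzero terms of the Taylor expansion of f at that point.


Singular points: {(0, -3)}; classification: cusp.

Compute partial derivatives:
  f_x = -9*x**2 - 4*x*y - 12*x + y**2 + 6*y + 9.
  f_y = -2*x**2 + 2*x*y + 6*x + 2*y + 6.
Scan x_0 ∈ {−4, ..., 4}. For each x_0, f_y(x_0, y) is a polynomial in y; find its integer roots y ∈ {−4, ..., 4}, then test f_x and f at those candidates.
  x = -4: f_y(-4, y) = -6*y - 50; no integer root y with |y| ≤ 4.
  x = -3: f_y(-3, y) = -4*y - 30; no integer root y with |y| ≤ 4.
  x = -2: f_y(-2, y) = -2*y - 14; no integer root y with |y| ≤ 4.
  x = -1: f_y(-1, y) = -2; no integer root y with |y| ≤ 4.
  x = 0: f_y(0, y) = 2*y + 6; vanishes at y ∈ {-3}. (0, -3): f_x = 0, f = 0 — SINGULAR.
  x = 1: f_y(1, y) = 4*y + 10; no integer root y with |y| ≤ 4.
  x = 2: f_y(2, y) = 6*y + 10; no integer root y with |y| ≤ 4.
  x = 3: f_y(3, y) = 8*y + 6; no integer root y with |y| ≤ 4.
  x = 4: f_y(4, y) = 10*y - 2; no integer root y with |y| ≤ 4.
Only singular point on the grid: (0, -3).
Classify: substitute x = 0 + u, y = -3 + v and expand: f = -3*u**3 - 2*u**2*v + u*v**2 + v**2.
No constant or linear terms (consistent with a singular point). Quadratic part: v**2. Cubic part: -3*u**3 - 2*u**2*v + u*v**2.
The quadratic part v**2 is a perfect square, so there is a single (double) tangent line v = 0, i.e. y = -3. Restricting the cubic part to that line (v = 0) leaves -3*u**3 ≠ 0, so f is not divisible by v and the branch is v² ≈ 3*u**3 to lowest order — this is a cusp.
Classification: cusp.


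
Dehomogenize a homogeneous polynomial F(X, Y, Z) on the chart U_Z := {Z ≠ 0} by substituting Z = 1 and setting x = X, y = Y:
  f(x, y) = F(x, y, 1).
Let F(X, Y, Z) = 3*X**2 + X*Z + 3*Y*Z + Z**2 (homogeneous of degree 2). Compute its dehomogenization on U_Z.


f(x, y) = 3*x**2 + x + 3*y + 1

On U_Z we set Z = 1. Each monomial c·X^i·Y^j·Z^k in F becomes c·x^i·y^j·1^k = c·x^i·y^j.
Substituting Z = 1: F(X, Y, 1) = 3*x**2 + x + 3*y + 1.
Note: deg(f) ≤ deg(F) = 2; strict inequality happens when F is divisible by Z (lost terms).


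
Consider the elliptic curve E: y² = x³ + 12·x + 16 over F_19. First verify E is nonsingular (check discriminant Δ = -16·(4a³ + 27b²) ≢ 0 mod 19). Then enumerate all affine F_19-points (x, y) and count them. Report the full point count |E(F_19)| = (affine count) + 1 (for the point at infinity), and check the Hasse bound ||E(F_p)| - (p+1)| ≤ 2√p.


Affine points = {(0, 4), (0, 15), (5, 7), (5, 12), (6, 0), (7, 5), (7, 14), (8, 4), (8, 15), (9, 6), (9, 13), (11, 4), (11, 15), (12, 8), (12, 11)}; affine count = 15; |E(F_19)| = 16.

Discriminant check: Δ ∝ 4a³ + 27b² = 4·12³ + 27·16² = 4·1728 + 27·256 ≡ 11 (mod 19). Nonzero ⇒ E is nonsingular.
For each x ∈ F_19, compute rhs = x³ + 12·x + 16 mod 19, then count y ∈ F_19 with y² ≡ rhs.
  x = 0: rhs = 16, matching y values: 4, 15 (2 points).
  x = 1: rhs = 10, matching y values: none (0 points).
  x = 2: rhs = 10, matching y values: none (0 points).
  x = 3: rhs = 3, matching y values: none (0 points).
  x = 4: rhs = 14, matching y values: none (0 points).
  x = 5: rhs = 11, matching y values: 7, 12 (2 points).
  x = 6: rhs = 0, matching y values: 0 (1 points).
  x = 7: rhs = 6, matching y values: 5, 14 (2 points).
  x = 8: rhs = 16, matching y values: 4, 15 (2 points).
  x = 9: rhs = 17, matching y values: 6, 13 (2 points).
  x = 10: rhs = 15, matching y values: none (0 points).
  x = 11: rhs = 16, matching y values: 4, 15 (2 points).
  x = 12: rhs = 7, matching y values: 8, 11 (2 points).
  x = 13: rhs = 13, matching y values: none (0 points).
  x = 14: rhs = 2, matching y values: none (0 points).
  x = 15: rhs = 18, matching y values: none (0 points).
  x = 16: rhs = 10, matching y values: none (0 points).
  x = 17: rhs = 3, matching y values: none (0 points).
  x = 18: rhs = 3, matching y values: none (0 points).
Total affine count: 15.
Full point count |E(F_19)| = 15 + 1 = 16.
Hasse bound: |16 − (19+1)| = |-4| = 4 ≤ 2√19 ≈ 8.7178 ✓.


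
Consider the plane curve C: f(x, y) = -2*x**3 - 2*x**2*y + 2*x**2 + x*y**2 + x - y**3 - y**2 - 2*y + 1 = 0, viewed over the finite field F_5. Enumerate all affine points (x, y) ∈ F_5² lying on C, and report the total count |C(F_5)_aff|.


Affine F_5-points: {(0, 2), (2, 0), (2, 1), (4, 2)}; count = 4.

For each of the 25 pairs (x, y) ∈ F_5², evaluate f(x, y) mod 5. Record the zeros.
  x = 0: [0↦1, 1↦2, 2↦0, 3↦4, 4↦3]  zeros at y ∈ {2}
  x = 1: [0↦2, 1↦2, 2↦1, 3↦3, 4↦2]  zeros at y ∈ ∅
  x = 2: [0↦0, 1↦0, 2↦1, 3↦2, 4↦2]  zeros at y ∈ {0, 1}
  x = 3: [0↦3, 1↦4, 2↦3, 3↦4, 4↦1]  zeros at y ∈ ∅
  x = 4: [0↦4, 1↦2, 2↦0, 3↦2, 4↦2]  zeros at y ∈ {2}
Collecting zeros: affine points = {(0, 2), (2, 0), (2, 1), (4, 2)}.
Total count |C(F_5)_aff| = 4.


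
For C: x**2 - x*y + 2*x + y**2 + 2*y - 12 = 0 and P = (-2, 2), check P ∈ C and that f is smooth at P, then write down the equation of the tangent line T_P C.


Tangent line at P: -4*x + 8*y - 24 = 0.

Step 1: f(-2, 2) = 0, so P lies on C.
Step 2: partial derivatives
  f_x(x, y) = 2*x - y + 2, f_y(x, y) = -x + 2*y + 2.
  f_x(P) = -4, f_y(P) = 8 (gradient nonzero, so P is smooth).
Step 3: tangent line at P: -4·(x − -2) + 8·(y − 2) = 0.
Expanding: -4*x + 8*y - 24 = 0.


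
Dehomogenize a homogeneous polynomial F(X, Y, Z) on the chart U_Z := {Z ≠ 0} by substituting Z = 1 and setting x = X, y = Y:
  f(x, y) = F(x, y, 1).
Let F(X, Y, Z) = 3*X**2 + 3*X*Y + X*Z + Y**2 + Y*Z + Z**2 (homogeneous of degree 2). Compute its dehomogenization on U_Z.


f(x, y) = 3*x**2 + 3*x*y + x + y**2 + y + 1

On U_Z we set Z = 1. Each monomial c·X^i·Y^j·Z^k in F becomes c·x^i·y^j·1^k = c·x^i·y^j.
Substituting Z = 1: F(X, Y, 1) = 3*x**2 + 3*x*y + x + y**2 + y + 1.
Note: deg(f) ≤ deg(F) = 2; strict inequality happens when F is divisible by Z (lost terms).


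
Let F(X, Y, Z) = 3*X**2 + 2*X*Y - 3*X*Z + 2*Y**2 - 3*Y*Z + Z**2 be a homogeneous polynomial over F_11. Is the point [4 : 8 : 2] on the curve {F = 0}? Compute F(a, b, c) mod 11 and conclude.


F(4,8,2) ≡ 7 (mod 11); P is NOT on the curve.

Evaluate F(4, 8, 2) term-by-term (mod 11).
  3*X**2 ↦ 3·16·1·1 = 48
  2*X*Y ↦ 2·4·8·1 = 64
  -3*X*Z ↦ -3·4·1·2 = -24
  2*Y**2 ↦ 2·1·64·1 = 128
  -3*Y*Z ↦ -3·1·8·2 = -48
  Z**2 ↦ 1·1·1·4 = 4
Sum: F(4, 8, 2) = (48) + (64) + (-24) + (128) + (-48) + (4) = 172.
Reducing mod 11: 172 ≡ 7 (mod 11).
Since F(a, b, c) ≡ 7 ≠ 0 (mod 11), P does NOT lie on the curve.


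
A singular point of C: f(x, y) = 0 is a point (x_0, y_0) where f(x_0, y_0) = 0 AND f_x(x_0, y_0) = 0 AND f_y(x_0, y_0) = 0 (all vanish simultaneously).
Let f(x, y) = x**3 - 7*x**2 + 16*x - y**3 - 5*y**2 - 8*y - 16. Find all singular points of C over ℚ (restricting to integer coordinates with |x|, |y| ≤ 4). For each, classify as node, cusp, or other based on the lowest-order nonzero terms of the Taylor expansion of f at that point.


Singular points: {(2, -2)}; classification: node.

Compute partial derivatives:
  f_x = 3*x**2 - 14*x + 16.
  f_y = -3*y**2 - 10*y - 8.
Scan x_0 ∈ {−4, ..., 4}. For each x_0, f_y(x_0, y) is a polynomial in y; find its integer roots y ∈ {−4, ..., 4}, then test f_x and f at those candidates.
  x = -4: f_y(-4, y) = -3*y**2 - 10*y - 8; vanishes at y ∈ {-2}. (-4, -2): f_x = 120 ≠ 0.
  x = -3: f_y(-3, y) = -3*y**2 - 10*y - 8; vanishes at y ∈ {-2}. (-3, -2): f_x = 85 ≠ 0.
  x = -2: f_y(-2, y) = -3*y**2 - 10*y - 8; vanishes at y ∈ {-2}. (-2, -2): f_x = 56 ≠ 0.
  x = -1: f_y(-1, y) = -3*y**2 - 10*y - 8; vanishes at y ∈ {-2}. (-1, -2): f_x = 33 ≠ 0.
  x = 0: f_y(0, y) = -3*y**2 - 10*y - 8; vanishes at y ∈ {-2}. (0, -2): f_x = 16 ≠ 0.
  x = 1: f_y(1, y) = -3*y**2 - 10*y - 8; vanishes at y ∈ {-2}. (1, -2): f_x = 5 ≠ 0.
  x = 2: f_y(2, y) = -3*y**2 - 10*y - 8; vanishes at y ∈ {-2}. (2, -2): f_x = 0, f = 0 — SINGULAR.
  x = 3: f_y(3, y) = -3*y**2 - 10*y - 8; vanishes at y ∈ {-2}. (3, -2): f_x = 1 ≠ 0.
  x = 4: f_y(4, y) = -3*y**2 - 10*y - 8; vanishes at y ∈ {-2}. (4, -2): f_x = 8 ≠ 0.
Only singular point on the grid: (2, -2).
Classify: substitute x = 2 + u, y = -2 + v and expand: f = u**3 - u**2 - v**3 + v**2.
No constant or linear terms (consistent with a singular point). Quadratic part: -u**2 + v**2. Cubic part: u**3 - v**3.
The quadratic part v**2 - u**2 = (v − u)(v + u) splits into two distinct linear factors, so there are two distinct tangent lines y − -2 = ±(x − 2) — this is a node (ordinary double point).
Classification: node.


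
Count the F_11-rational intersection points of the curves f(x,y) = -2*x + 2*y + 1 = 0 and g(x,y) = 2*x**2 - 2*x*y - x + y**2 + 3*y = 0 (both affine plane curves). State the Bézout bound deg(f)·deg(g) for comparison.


Common zeros: {(3, 8), (6, 0)}; count = 2; Bézout bound = 2.

deg(f) = 1, deg(g) = 2, so Bézout bound = 2.
Scan x ∈ F_11. For each x, list the y ∈ F_11 with f(x, y) ≡ 0 and those with g(x, y) ≡ 0 (mod 11); the common zeros in that column are the intersection.
  x = 0: f ≡ 0 at y ∈ {5}; g ≡ 0 at y ∈ {0, 8}; common: ∅.
  x = 1: f ≡ 0 at y ∈ {6}; g ≡ 0 at y ∈ ∅; common: ∅.
  x = 2: f ≡ 0 at y ∈ {7}; g ≡ 0 at y ∈ ∅; common: ∅.
  x = 3: f ≡ 0 at y ∈ {8}; g ≡ 0 at y ∈ {6, 8}; common: {8}.
  x = 4: f ≡ 0 at y ∈ {9}; g ≡ 0 at y ∈ {2, 3}; common: ∅.
  x = 5: f ≡ 0 at y ∈ {10}; g ≡ 0 at y ∈ {3, 4}; common: ∅.
  x = 6: f ≡ 0 at y ∈ {0}; g ≡ 0 at y ∈ {0, 9}; common: {0}.
  x = 7: f ≡ 0 at y ∈ {1}; g ≡ 0 at y ∈ ∅; common: ∅.
  x = 8: f ≡ 0 at y ∈ {2}; g ≡ 0 at y ∈ ∅; common: ∅.
  x = 9: f ≡ 0 at y ∈ {3}; g ≡ 0 at y ∈ {6, 9}; common: ∅.
  x = 10: f ≡ 0 at y ∈ {4}; g ≡ 0 at y ∈ ∅; common: ∅.
Collecting: common zeros = {(3, 8), (6, 0)}, so the count is 2.
Comparison with the Bézout bound: 2 ≤ 2 = deg(f)·deg(g), as expected for curves with no common component (the bound is attained).
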